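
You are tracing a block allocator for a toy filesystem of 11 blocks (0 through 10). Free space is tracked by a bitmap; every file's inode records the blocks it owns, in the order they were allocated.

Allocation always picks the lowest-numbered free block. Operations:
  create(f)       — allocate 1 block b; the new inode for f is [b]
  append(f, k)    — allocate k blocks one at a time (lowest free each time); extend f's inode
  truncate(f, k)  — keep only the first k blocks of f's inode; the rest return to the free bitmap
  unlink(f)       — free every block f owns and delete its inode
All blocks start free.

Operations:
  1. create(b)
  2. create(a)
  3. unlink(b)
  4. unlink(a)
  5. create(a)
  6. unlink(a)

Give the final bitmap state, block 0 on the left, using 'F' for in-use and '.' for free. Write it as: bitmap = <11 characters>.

  1. create(b)  ⇒  F..........  {b→[0]}
  2. create(a)  ⇒  FF.........  {a→[1]; b→[0]}
  3. unlink(b)  ⇒  .F.........  {a→[1]}
  4. unlink(a)  ⇒  ...........  {}
  5. create(a)  ⇒  F..........  {a→[0]}
  6. unlink(a)  ⇒  ...........  {}

bitmap = ...........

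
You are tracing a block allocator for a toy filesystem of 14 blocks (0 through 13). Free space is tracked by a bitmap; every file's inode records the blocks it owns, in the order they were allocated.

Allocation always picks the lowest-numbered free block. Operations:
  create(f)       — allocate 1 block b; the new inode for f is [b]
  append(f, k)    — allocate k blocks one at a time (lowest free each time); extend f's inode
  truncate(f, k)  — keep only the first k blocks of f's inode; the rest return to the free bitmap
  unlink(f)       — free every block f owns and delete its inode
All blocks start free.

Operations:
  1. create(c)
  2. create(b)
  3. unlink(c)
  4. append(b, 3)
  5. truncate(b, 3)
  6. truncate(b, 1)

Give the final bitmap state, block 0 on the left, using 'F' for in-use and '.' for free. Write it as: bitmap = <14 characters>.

create(c): bitmap=F............. | c=[0]
create(b): bitmap=FF............ | b=[1] c=[0]
unlink(c): bitmap=.F............ | b=[1]
append(b, 3): bitmap=FFFF.......... | b=[1, 0, 2, 3]
truncate(b, 3): bitmap=FFF........... | b=[1, 0, 2]
truncate(b, 1): bitmap=.F............ | b=[1]

bitmap = .F............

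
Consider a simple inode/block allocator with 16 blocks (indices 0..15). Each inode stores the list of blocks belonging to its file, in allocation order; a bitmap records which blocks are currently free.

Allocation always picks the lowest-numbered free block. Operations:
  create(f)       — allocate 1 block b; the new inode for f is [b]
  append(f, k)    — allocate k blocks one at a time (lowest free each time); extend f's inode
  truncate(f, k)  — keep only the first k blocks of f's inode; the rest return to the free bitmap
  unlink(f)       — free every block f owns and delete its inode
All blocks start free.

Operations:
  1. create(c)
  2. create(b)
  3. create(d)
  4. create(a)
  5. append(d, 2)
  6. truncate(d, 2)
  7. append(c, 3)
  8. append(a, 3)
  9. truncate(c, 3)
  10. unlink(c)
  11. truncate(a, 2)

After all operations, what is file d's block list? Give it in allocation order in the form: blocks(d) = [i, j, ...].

create(c): bitmap=F............... | c=[0]
create(b): bitmap=FF.............. | b=[1] c=[0]
create(d): bitmap=FFF............. | b=[1] c=[0] d=[2]
create(a): bitmap=FFFF............ | a=[3] b=[1] c=[0] d=[2]
append(d, 2): bitmap=FFFFFF.......... | a=[3] b=[1] c=[0] d=[2, 4, 5]
truncate(d, 2): bitmap=FFFFF........... | a=[3] b=[1] c=[0] d=[2, 4]
append(c, 3): bitmap=FFFFFFFF........ | a=[3] b=[1] c=[0, 5, 6, 7] d=[2, 4]
append(a, 3): bitmap=FFFFFFFFFFF..... | a=[3, 8, 9, 10] b=[1] c=[0, 5, 6, 7] d=[2, 4]
truncate(c, 3): bitmap=FFFFFFF.FFF..... | a=[3, 8, 9, 10] b=[1] c=[0, 5, 6] d=[2, 4]
unlink(c): bitmap=.FFFF...FFF..... | a=[3, 8, 9, 10] b=[1] d=[2, 4]
truncate(a, 2): bitmap=.FFFF...F....... | a=[3, 8] b=[1] d=[2, 4]

blocks(d) = [2, 4]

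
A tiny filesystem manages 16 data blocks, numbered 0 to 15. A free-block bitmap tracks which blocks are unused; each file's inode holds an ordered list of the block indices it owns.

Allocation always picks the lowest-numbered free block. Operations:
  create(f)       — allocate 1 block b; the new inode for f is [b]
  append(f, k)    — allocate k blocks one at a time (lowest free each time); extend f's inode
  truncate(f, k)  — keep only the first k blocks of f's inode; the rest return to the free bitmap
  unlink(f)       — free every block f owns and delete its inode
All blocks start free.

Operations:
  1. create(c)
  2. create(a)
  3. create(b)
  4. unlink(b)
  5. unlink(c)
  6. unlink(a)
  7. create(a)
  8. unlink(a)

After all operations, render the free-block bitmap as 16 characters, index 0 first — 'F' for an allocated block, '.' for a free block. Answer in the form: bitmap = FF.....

bitmap = ................

[1] create(c) — c=0 (map F...............)
[2] create(a) — a=1 c=0 (map FF..............)
[3] create(b) — a=1 b=2 c=0 (map FFF.............)
[4] unlink(b) — a=1 c=0 (map FF..............)
[5] unlink(c) — a=1 (map .F..............)
[6] unlink(a) —  (map ................)
[7] create(a) — a=0 (map F...............)
[8] unlink(a) —  (map ................)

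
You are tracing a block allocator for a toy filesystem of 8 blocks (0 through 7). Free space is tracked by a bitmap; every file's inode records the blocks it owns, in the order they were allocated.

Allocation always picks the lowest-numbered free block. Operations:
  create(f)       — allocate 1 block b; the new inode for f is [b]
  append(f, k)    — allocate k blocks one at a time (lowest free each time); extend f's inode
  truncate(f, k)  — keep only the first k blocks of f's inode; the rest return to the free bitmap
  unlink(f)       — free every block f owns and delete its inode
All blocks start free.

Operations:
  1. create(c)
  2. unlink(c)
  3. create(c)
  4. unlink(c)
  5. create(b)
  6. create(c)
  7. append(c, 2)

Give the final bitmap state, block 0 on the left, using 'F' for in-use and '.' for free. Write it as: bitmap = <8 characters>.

bitmap = FFFF....

  1. create(c)  ⇒  F.......  {c→[0]}
  2. unlink(c)  ⇒  ........  {}
  3. create(c)  ⇒  F.......  {c→[0]}
  4. unlink(c)  ⇒  ........  {}
  5. create(b)  ⇒  F.......  {b→[0]}
  6. create(c)  ⇒  FF......  {b→[0]; c→[1]}
  7. append(c, 2)  ⇒  FFFF....  {b→[0]; c→[1, 2, 3]}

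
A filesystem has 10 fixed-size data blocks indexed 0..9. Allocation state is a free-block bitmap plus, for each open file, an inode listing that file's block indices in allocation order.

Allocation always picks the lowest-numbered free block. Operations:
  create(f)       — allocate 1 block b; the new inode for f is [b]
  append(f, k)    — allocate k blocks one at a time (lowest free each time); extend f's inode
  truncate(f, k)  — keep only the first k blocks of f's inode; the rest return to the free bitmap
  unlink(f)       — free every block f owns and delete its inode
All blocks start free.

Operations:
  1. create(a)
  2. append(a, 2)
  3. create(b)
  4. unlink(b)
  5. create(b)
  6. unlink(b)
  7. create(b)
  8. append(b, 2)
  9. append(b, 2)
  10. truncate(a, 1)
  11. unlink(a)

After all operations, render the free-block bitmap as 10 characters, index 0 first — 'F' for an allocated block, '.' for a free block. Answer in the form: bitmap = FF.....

bitmap = ...FFFFF..

[1] create(a) — a=0 (map F.........)
[2] append(a, 2) — a=0,1,2 (map FFF.......)
[3] create(b) — a=0,1,2 b=3 (map FFFF......)
[4] unlink(b) — a=0,1,2 (map FFF.......)
[5] create(b) — a=0,1,2 b=3 (map FFFF......)
[6] unlink(b) — a=0,1,2 (map FFF.......)
[7] create(b) — a=0,1,2 b=3 (map FFFF......)
[8] append(b, 2) — a=0,1,2 b=3,4,5 (map FFFFFF....)
[9] append(b, 2) — a=0,1,2 b=3,4,5,6,7 (map FFFFFFFF..)
[10] truncate(a, 1) — a=0 b=3,4,5,6,7 (map F..FFFFF..)
[11] unlink(a) — b=3,4,5,6,7 (map ...FFFFF..)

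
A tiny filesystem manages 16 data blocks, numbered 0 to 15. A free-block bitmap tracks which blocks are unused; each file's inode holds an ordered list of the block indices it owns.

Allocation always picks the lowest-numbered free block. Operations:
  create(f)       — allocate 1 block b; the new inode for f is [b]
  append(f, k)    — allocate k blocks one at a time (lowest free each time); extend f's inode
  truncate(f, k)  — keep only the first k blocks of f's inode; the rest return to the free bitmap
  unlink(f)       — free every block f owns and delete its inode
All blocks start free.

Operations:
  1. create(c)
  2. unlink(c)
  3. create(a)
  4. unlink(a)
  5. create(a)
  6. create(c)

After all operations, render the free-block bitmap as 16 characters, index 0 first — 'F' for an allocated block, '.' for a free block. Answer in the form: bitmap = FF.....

[1] create(c) — c=0 (map F...............)
[2] unlink(c) —  (map ................)
[3] create(a) — a=0 (map F...............)
[4] unlink(a) —  (map ................)
[5] create(a) — a=0 (map F...............)
[6] create(c) — a=0 c=1 (map FF..............)

bitmap = FF..............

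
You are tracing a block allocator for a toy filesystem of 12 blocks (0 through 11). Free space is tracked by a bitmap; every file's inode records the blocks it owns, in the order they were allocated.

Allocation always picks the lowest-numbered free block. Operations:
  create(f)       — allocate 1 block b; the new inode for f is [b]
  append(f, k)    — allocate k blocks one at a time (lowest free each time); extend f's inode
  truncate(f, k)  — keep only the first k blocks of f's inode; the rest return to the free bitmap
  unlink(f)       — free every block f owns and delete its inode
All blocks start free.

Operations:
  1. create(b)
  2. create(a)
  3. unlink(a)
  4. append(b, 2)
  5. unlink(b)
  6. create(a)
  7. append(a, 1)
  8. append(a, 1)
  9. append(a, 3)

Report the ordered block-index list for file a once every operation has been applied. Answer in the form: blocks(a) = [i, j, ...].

create(b): bitmap=F........... | b=[0]
create(a): bitmap=FF.......... | a=[1] b=[0]
unlink(a): bitmap=F........... | b=[0]
append(b, 2): bitmap=FFF......... | b=[0, 1, 2]
unlink(b): bitmap=............ | 
create(a): bitmap=F........... | a=[0]
append(a, 1): bitmap=FF.......... | a=[0, 1]
append(a, 1): bitmap=FFF......... | a=[0, 1, 2]
append(a, 3): bitmap=FFFFFF...... | a=[0, 1, 2, 3, 4, 5]

blocks(a) = [0, 1, 2, 3, 4, 5]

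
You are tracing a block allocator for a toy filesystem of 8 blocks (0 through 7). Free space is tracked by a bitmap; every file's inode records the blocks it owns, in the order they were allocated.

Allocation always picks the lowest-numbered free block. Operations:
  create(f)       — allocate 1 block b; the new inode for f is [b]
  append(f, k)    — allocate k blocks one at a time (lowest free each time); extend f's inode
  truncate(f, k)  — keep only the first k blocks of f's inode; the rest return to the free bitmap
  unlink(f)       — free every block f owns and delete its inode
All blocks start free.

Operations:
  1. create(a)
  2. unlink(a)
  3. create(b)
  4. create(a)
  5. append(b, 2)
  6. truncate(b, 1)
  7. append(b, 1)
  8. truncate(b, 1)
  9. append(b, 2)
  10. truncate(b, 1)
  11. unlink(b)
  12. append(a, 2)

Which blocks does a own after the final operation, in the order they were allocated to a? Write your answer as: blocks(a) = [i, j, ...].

blocks(a) = [1, 0, 2]

[1] create(a) — a=0 (map F.......)
[2] unlink(a) —  (map ........)
[3] create(b) — b=0 (map F.......)
[4] create(a) — a=1 b=0 (map FF......)
[5] append(b, 2) — a=1 b=0,2,3 (map FFFF....)
[6] truncate(b, 1) — a=1 b=0 (map FF......)
[7] append(b, 1) — a=1 b=0,2 (map FFF.....)
[8] truncate(b, 1) — a=1 b=0 (map FF......)
[9] append(b, 2) — a=1 b=0,2,3 (map FFFF....)
[10] truncate(b, 1) — a=1 b=0 (map FF......)
[11] unlink(b) — a=1 (map .F......)
[12] append(a, 2) — a=1,0,2 (map FFF.....)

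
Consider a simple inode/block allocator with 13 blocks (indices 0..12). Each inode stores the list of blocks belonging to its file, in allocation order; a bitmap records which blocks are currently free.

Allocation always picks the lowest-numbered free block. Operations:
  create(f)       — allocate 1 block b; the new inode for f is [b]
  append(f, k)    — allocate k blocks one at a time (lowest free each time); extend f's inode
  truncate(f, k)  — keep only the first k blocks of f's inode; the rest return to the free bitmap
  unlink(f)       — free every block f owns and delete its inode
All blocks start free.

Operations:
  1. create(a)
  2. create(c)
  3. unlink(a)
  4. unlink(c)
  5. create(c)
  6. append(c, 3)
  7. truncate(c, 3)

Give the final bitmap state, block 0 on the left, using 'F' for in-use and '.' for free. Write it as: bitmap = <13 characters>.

bitmap = FFF..........

create(a): bitmap=F............ | a=[0]
create(c): bitmap=FF........... | a=[0] c=[1]
unlink(a): bitmap=.F........... | c=[1]
unlink(c): bitmap=............. | 
create(c): bitmap=F............ | c=[0]
append(c, 3): bitmap=FFFF......... | c=[0, 1, 2, 3]
truncate(c, 3): bitmap=FFF.......... | c=[0, 1, 2]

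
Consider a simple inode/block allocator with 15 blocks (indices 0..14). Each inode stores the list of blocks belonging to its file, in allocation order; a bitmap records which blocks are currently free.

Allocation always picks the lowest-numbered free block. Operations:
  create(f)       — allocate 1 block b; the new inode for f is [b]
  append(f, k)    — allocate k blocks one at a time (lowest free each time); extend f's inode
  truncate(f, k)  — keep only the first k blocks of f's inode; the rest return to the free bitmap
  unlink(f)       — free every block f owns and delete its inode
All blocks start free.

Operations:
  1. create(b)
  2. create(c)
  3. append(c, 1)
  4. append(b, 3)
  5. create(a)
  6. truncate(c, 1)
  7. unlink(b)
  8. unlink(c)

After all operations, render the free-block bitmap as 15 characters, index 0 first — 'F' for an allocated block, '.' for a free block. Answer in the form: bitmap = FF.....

bitmap = ......F........

  1. create(b)  ⇒  F..............  {b→[0]}
  2. create(c)  ⇒  FF.............  {b→[0]; c→[1]}
  3. append(c, 1)  ⇒  FFF............  {b→[0]; c→[1, 2]}
  4. append(b, 3)  ⇒  FFFFFF.........  {b→[0, 3, 4, 5]; c→[1, 2]}
  5. create(a)  ⇒  FFFFFFF........  {a→[6]; b→[0, 3, 4, 5]; c→[1, 2]}
  6. truncate(c, 1)  ⇒  FF.FFFF........  {a→[6]; b→[0, 3, 4, 5]; c→[1]}
  7. unlink(b)  ⇒  .F....F........  {a→[6]; c→[1]}
  8. unlink(c)  ⇒  ......F........  {a→[6]}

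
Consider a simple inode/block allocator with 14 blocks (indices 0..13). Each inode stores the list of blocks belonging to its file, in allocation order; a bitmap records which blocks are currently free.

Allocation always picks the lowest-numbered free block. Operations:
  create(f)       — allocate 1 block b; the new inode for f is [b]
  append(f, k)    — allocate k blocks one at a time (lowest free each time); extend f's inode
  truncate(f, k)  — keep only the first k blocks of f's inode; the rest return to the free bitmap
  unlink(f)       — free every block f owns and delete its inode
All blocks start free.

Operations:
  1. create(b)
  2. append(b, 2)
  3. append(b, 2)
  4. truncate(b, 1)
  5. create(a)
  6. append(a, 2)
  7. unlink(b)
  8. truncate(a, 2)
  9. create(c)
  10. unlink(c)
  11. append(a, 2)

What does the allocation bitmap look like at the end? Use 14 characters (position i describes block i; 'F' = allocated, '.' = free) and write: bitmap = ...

create(b): bitmap=F............. | b=[0]
append(b, 2): bitmap=FFF........... | b=[0, 1, 2]
append(b, 2): bitmap=FFFFF......... | b=[0, 1, 2, 3, 4]
truncate(b, 1): bitmap=F............. | b=[0]
create(a): bitmap=FF............ | a=[1] b=[0]
append(a, 2): bitmap=FFFF.......... | a=[1, 2, 3] b=[0]
unlink(b): bitmap=.FFF.......... | a=[1, 2, 3]
truncate(a, 2): bitmap=.FF........... | a=[1, 2]
create(c): bitmap=FFF........... | a=[1, 2] c=[0]
unlink(c): bitmap=.FF........... | a=[1, 2]
append(a, 2): bitmap=FFFF.......... | a=[1, 2, 0, 3]

bitmap = FFFF..........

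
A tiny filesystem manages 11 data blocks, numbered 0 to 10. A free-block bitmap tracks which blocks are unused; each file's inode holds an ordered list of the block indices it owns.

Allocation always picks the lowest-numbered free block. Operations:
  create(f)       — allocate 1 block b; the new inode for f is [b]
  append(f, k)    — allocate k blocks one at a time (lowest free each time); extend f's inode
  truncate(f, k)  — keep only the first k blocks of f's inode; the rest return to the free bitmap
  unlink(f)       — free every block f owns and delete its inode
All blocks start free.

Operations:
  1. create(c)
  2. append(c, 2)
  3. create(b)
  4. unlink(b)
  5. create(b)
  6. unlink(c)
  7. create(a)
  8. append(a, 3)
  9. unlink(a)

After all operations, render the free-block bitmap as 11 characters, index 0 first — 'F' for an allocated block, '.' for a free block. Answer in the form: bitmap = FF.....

bitmap = ...F.......

create(c): bitmap=F.......... | c=[0]
append(c, 2): bitmap=FFF........ | c=[0, 1, 2]
create(b): bitmap=FFFF....... | b=[3] c=[0, 1, 2]
unlink(b): bitmap=FFF........ | c=[0, 1, 2]
create(b): bitmap=FFFF....... | b=[3] c=[0, 1, 2]
unlink(c): bitmap=...F....... | b=[3]
create(a): bitmap=F..F....... | a=[0] b=[3]
append(a, 3): bitmap=FFFFF...... | a=[0, 1, 2, 4] b=[3]
unlink(a): bitmap=...F....... | b=[3]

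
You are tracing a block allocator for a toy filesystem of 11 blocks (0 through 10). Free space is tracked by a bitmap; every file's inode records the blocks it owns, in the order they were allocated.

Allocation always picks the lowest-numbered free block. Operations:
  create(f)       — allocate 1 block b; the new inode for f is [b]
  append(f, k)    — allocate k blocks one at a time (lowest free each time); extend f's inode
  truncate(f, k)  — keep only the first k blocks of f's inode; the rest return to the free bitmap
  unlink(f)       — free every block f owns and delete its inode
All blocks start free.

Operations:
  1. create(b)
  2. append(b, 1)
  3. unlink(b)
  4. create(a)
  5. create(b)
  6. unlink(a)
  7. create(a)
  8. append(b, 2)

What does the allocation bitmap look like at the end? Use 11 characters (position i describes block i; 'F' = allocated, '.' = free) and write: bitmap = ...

bitmap = FFFF.......

after create(b) → b:[0]  free=[F..........]
after append(b, 1) → b:[0, 1]  free=[FF.........]
after unlink(b) →   free=[...........]
after create(a) → a:[0]  free=[F..........]
after create(b) → a:[0], b:[1]  free=[FF.........]
after unlink(a) → b:[1]  free=[.F.........]
after create(a) → a:[0], b:[1]  free=[FF.........]
after append(b, 2) → a:[0], b:[1, 2, 3]  free=[FFFF.......]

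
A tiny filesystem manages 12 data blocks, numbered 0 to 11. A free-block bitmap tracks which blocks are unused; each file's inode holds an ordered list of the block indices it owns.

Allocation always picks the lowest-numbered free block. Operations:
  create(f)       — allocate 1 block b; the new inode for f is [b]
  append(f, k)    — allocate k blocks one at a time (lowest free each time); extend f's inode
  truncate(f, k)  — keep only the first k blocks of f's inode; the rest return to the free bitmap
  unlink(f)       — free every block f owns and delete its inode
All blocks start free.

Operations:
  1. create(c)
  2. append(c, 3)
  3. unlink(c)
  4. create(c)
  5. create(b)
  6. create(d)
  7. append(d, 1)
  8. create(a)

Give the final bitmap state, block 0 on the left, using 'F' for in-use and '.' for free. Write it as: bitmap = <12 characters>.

bitmap = FFFFF.......

create(c): bitmap=F........... | c=[0]
append(c, 3): bitmap=FFFF........ | c=[0, 1, 2, 3]
unlink(c): bitmap=............ | 
create(c): bitmap=F........... | c=[0]
create(b): bitmap=FF.......... | b=[1] c=[0]
create(d): bitmap=FFF......... | b=[1] c=[0] d=[2]
append(d, 1): bitmap=FFFF........ | b=[1] c=[0] d=[2, 3]
create(a): bitmap=FFFFF....... | a=[4] b=[1] c=[0] d=[2, 3]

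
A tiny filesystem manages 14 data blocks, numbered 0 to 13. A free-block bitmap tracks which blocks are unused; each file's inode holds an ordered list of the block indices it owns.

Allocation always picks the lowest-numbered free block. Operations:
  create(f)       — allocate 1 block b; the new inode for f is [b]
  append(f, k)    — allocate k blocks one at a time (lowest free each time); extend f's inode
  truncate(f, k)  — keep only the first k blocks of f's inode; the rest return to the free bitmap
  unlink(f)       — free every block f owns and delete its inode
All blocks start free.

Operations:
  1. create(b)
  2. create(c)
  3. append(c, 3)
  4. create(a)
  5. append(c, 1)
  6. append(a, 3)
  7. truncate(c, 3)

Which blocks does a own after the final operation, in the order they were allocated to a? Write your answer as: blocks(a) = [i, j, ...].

blocks(a) = [5, 7, 8, 9]

  1. create(b)  ⇒  F.............  {b→[0]}
  2. create(c)  ⇒  FF............  {b→[0]; c→[1]}
  3. append(c, 3)  ⇒  FFFFF.........  {b→[0]; c→[1, 2, 3, 4]}
  4. create(a)  ⇒  FFFFFF........  {a→[5]; b→[0]; c→[1, 2, 3, 4]}
  5. append(c, 1)  ⇒  FFFFFFF.......  {a→[5]; b→[0]; c→[1, 2, 3, 4, 6]}
  6. append(a, 3)  ⇒  FFFFFFFFFF....  {a→[5, 7, 8, 9]; b→[0]; c→[1, 2, 3, 4, 6]}
  7. truncate(c, 3)  ⇒  FFFF.F.FFF....  {a→[5, 7, 8, 9]; b→[0]; c→[1, 2, 3]}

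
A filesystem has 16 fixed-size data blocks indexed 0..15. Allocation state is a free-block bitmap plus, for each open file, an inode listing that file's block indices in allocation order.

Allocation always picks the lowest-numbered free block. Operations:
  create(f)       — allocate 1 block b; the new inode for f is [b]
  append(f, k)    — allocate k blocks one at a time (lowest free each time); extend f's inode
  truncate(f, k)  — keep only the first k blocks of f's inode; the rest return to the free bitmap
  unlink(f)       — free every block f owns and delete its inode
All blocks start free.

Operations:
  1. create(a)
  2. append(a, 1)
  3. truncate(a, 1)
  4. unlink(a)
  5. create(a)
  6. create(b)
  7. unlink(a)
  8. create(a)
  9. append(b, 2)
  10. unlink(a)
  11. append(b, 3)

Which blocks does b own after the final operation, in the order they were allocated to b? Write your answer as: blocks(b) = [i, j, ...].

blocks(b) = [1, 2, 3, 0, 4, 5]

after create(a) → a:[0]  free=[F...............]
after append(a, 1) → a:[0, 1]  free=[FF..............]
after truncate(a, 1) → a:[0]  free=[F...............]
after unlink(a) →   free=[................]
after create(a) → a:[0]  free=[F...............]
after create(b) → a:[0], b:[1]  free=[FF..............]
after unlink(a) → b:[1]  free=[.F..............]
after create(a) → a:[0], b:[1]  free=[FF..............]
after append(b, 2) → a:[0], b:[1, 2, 3]  free=[FFFF............]
after unlink(a) → b:[1, 2, 3]  free=[.FFF............]
after append(b, 3) → b:[1, 2, 3, 0, 4, 5]  free=[FFFFFF..........]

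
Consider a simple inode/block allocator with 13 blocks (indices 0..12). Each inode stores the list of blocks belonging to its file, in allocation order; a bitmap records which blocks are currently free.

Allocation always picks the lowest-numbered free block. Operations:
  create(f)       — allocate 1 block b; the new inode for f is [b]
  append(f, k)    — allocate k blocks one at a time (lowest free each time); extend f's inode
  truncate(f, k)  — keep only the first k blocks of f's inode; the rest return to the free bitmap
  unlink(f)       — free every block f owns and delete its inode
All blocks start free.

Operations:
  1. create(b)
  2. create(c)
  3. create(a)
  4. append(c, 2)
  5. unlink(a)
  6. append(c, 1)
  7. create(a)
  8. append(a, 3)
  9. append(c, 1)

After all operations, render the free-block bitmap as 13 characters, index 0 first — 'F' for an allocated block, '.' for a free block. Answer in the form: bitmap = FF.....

bitmap = FFFFFFFFFF...

create(b): bitmap=F............ | b=[0]
create(c): bitmap=FF........... | b=[0] c=[1]
create(a): bitmap=FFF.......... | a=[2] b=[0] c=[1]
append(c, 2): bitmap=FFFFF........ | a=[2] b=[0] c=[1, 3, 4]
unlink(a): bitmap=FF.FF........ | b=[0] c=[1, 3, 4]
append(c, 1): bitmap=FFFFF........ | b=[0] c=[1, 3, 4, 2]
create(a): bitmap=FFFFFF....... | a=[5] b=[0] c=[1, 3, 4, 2]
append(a, 3): bitmap=FFFFFFFFF.... | a=[5, 6, 7, 8] b=[0] c=[1, 3, 4, 2]
append(c, 1): bitmap=FFFFFFFFFF... | a=[5, 6, 7, 8] b=[0] c=[1, 3, 4, 2, 9]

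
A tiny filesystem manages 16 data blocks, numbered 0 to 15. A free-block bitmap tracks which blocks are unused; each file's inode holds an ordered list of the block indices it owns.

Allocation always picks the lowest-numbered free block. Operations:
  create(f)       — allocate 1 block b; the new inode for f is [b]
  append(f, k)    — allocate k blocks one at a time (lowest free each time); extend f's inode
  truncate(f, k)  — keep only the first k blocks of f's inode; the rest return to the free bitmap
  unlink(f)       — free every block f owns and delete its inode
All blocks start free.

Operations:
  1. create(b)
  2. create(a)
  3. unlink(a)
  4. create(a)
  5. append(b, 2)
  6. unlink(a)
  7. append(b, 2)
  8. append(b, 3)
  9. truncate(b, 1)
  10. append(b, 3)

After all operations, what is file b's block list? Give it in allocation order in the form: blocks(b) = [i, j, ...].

blocks(b) = [0, 1, 2, 3]

after create(b) → b:[0]  free=[F...............]
after create(a) → a:[1], b:[0]  free=[FF..............]
after unlink(a) → b:[0]  free=[F...............]
after create(a) → a:[1], b:[0]  free=[FF..............]
after append(b, 2) → a:[1], b:[0, 2, 3]  free=[FFFF............]
after unlink(a) → b:[0, 2, 3]  free=[F.FF............]
after append(b, 2) → b:[0, 2, 3, 1, 4]  free=[FFFFF...........]
after append(b, 3) → b:[0, 2, 3, 1, 4, 5, 6, 7]  free=[FFFFFFFF........]
after truncate(b, 1) → b:[0]  free=[F...............]
after append(b, 3) → b:[0, 1, 2, 3]  free=[FFFF............]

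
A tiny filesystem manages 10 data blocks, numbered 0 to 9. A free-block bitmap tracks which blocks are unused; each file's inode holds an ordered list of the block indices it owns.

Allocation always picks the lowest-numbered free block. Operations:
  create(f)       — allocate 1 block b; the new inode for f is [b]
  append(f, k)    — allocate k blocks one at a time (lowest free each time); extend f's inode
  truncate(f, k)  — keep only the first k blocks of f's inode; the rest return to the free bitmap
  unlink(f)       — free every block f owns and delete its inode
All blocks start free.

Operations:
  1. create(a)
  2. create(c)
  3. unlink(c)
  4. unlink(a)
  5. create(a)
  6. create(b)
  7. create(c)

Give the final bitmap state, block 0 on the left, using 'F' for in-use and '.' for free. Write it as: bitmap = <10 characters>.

bitmap = FFF.......

  1. create(a)  ⇒  F.........  {a→[0]}
  2. create(c)  ⇒  FF........  {a→[0]; c→[1]}
  3. unlink(c)  ⇒  F.........  {a→[0]}
  4. unlink(a)  ⇒  ..........  {}
  5. create(a)  ⇒  F.........  {a→[0]}
  6. create(b)  ⇒  FF........  {a→[0]; b→[1]}
  7. create(c)  ⇒  FFF.......  {a→[0]; b→[1]; c→[2]}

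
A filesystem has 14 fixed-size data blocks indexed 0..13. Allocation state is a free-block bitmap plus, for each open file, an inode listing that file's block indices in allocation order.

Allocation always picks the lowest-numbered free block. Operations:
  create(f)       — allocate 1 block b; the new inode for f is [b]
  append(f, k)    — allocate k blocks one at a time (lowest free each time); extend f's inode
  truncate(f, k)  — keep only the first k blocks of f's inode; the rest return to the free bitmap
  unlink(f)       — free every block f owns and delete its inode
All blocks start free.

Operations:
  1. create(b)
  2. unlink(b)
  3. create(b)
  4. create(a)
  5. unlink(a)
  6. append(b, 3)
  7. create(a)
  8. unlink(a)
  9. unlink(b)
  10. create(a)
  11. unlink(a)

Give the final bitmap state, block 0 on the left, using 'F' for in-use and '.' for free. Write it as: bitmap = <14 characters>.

[1] create(b) — b=0 (map F.............)
[2] unlink(b) —  (map ..............)
[3] create(b) — b=0 (map F.............)
[4] create(a) — a=1 b=0 (map FF............)
[5] unlink(a) — b=0 (map F.............)
[6] append(b, 3) — b=0,1,2,3 (map FFFF..........)
[7] create(a) — a=4 b=0,1,2,3 (map FFFFF.........)
[8] unlink(a) — b=0,1,2,3 (map FFFF..........)
[9] unlink(b) —  (map ..............)
[10] create(a) — a=0 (map F.............)
[11] unlink(a) —  (map ..............)

bitmap = ..............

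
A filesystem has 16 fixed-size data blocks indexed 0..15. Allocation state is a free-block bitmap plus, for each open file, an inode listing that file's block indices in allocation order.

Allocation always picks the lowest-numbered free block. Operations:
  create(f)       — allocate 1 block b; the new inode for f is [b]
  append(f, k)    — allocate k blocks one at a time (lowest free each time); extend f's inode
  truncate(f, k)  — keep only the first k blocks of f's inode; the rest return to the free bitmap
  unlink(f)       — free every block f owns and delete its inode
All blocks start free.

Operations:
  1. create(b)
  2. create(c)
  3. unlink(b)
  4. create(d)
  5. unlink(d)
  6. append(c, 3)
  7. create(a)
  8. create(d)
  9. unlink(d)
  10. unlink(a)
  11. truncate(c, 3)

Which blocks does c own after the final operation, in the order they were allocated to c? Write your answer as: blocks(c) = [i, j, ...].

blocks(c) = [1, 0, 2]

  1. create(b)  ⇒  F...............  {b→[0]}
  2. create(c)  ⇒  FF..............  {b→[0]; c→[1]}
  3. unlink(b)  ⇒  .F..............  {c→[1]}
  4. create(d)  ⇒  FF..............  {c→[1]; d→[0]}
  5. unlink(d)  ⇒  .F..............  {c→[1]}
  6. append(c, 3)  ⇒  FFFF............  {c→[1, 0, 2, 3]}
  7. create(a)  ⇒  FFFFF...........  {a→[4]; c→[1, 0, 2, 3]}
  8. create(d)  ⇒  FFFFFF..........  {a→[4]; c→[1, 0, 2, 3]; d→[5]}
  9. unlink(d)  ⇒  FFFFF...........  {a→[4]; c→[1, 0, 2, 3]}
  10. unlink(a)  ⇒  FFFF............  {c→[1, 0, 2, 3]}
  11. truncate(c, 3)  ⇒  FFF.............  {c→[1, 0, 2]}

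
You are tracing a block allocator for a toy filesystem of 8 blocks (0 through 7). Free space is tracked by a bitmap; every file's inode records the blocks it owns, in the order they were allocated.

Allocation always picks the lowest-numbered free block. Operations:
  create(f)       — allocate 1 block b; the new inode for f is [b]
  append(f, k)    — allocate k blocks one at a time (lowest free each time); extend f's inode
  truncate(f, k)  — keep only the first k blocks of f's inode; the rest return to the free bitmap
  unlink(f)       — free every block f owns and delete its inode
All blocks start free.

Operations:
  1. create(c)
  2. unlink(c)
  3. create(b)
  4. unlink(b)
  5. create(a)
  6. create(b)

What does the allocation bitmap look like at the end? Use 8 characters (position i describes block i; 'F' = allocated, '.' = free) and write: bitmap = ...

bitmap = FF......

[1] create(c) — c=0 (map F.......)
[2] unlink(c) —  (map ........)
[3] create(b) — b=0 (map F.......)
[4] unlink(b) —  (map ........)
[5] create(a) — a=0 (map F.......)
[6] create(b) — a=0 b=1 (map FF......)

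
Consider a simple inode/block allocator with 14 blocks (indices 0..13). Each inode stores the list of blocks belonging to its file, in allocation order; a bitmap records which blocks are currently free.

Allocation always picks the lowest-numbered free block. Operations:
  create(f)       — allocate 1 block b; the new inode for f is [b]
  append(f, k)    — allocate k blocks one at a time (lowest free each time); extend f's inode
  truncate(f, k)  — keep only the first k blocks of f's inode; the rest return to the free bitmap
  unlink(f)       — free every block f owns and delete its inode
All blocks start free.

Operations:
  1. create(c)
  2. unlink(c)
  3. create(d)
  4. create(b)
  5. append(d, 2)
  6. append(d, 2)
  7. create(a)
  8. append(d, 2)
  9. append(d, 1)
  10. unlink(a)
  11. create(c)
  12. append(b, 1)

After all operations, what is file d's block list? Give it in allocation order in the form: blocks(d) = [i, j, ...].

blocks(d) = [0, 2, 3, 4, 5, 7, 8, 9]

[1] create(c) — c=0 (map F.............)
[2] unlink(c) —  (map ..............)
[3] create(d) — d=0 (map F.............)
[4] create(b) — b=1 d=0 (map FF............)
[5] append(d, 2) — b=1 d=0,2,3 (map FFFF..........)
[6] append(d, 2) — b=1 d=0,2,3,4,5 (map FFFFFF........)
[7] create(a) — a=6 b=1 d=0,2,3,4,5 (map FFFFFFF.......)
[8] append(d, 2) — a=6 b=1 d=0,2,3,4,5,7,8 (map FFFFFFFFF.....)
[9] append(d, 1) — a=6 b=1 d=0,2,3,4,5,7,8,9 (map FFFFFFFFFF....)
[10] unlink(a) — b=1 d=0,2,3,4,5,7,8,9 (map FFFFFF.FFF....)
[11] create(c) — b=1 c=6 d=0,2,3,4,5,7,8,9 (map FFFFFFFFFF....)
[12] append(b, 1) — b=1,10 c=6 d=0,2,3,4,5,7,8,9 (map FFFFFFFFFFF...)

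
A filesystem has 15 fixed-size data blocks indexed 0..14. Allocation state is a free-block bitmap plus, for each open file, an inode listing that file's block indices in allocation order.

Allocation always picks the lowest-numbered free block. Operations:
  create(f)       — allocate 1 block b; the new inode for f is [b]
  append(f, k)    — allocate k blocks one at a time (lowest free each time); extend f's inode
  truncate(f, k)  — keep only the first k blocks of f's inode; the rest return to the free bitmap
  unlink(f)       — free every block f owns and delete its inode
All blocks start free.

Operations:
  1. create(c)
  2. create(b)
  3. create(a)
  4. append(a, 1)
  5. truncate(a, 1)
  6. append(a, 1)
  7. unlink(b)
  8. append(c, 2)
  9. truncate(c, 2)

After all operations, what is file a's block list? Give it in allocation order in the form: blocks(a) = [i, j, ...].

create(c): bitmap=F.............. | c=[0]
create(b): bitmap=FF............. | b=[1] c=[0]
create(a): bitmap=FFF............ | a=[2] b=[1] c=[0]
append(a, 1): bitmap=FFFF........... | a=[2, 3] b=[1] c=[0]
truncate(a, 1): bitmap=FFF............ | a=[2] b=[1] c=[0]
append(a, 1): bitmap=FFFF........... | a=[2, 3] b=[1] c=[0]
unlink(b): bitmap=F.FF........... | a=[2, 3] c=[0]
append(c, 2): bitmap=FFFFF.......... | a=[2, 3] c=[0, 1, 4]
truncate(c, 2): bitmap=FFFF........... | a=[2, 3] c=[0, 1]

blocks(a) = [2, 3]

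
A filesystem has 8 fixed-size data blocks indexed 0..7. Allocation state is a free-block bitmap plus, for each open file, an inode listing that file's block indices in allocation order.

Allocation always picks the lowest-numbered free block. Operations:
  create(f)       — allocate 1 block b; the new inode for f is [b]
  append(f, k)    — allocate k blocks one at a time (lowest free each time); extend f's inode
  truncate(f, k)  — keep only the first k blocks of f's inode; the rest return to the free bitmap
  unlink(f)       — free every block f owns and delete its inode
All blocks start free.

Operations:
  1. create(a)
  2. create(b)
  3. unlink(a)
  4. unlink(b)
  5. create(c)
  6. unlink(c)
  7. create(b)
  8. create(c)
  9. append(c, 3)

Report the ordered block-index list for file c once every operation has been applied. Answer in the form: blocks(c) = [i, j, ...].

create(a): bitmap=F....... | a=[0]
create(b): bitmap=FF...... | a=[0] b=[1]
unlink(a): bitmap=.F...... | b=[1]
unlink(b): bitmap=........ | 
create(c): bitmap=F....... | c=[0]
unlink(c): bitmap=........ | 
create(b): bitmap=F....... | b=[0]
create(c): bitmap=FF...... | b=[0] c=[1]
append(c, 3): bitmap=FFFFF... | b=[0] c=[1, 2, 3, 4]

blocks(c) = [1, 2, 3, 4]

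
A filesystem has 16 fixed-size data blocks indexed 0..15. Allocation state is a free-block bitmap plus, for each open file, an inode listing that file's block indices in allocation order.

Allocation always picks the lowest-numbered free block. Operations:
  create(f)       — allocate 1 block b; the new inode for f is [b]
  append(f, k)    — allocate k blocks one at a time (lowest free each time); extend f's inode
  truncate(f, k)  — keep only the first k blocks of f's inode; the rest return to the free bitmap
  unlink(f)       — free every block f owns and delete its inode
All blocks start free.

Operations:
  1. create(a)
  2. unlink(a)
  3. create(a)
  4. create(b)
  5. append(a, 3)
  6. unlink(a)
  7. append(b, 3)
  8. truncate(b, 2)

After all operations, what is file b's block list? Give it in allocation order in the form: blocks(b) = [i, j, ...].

  1. create(a)  ⇒  F...............  {a→[0]}
  2. unlink(a)  ⇒  ................  {}
  3. create(a)  ⇒  F...............  {a→[0]}
  4. create(b)  ⇒  FF..............  {a→[0]; b→[1]}
  5. append(a, 3)  ⇒  FFFFF...........  {a→[0, 2, 3, 4]; b→[1]}
  6. unlink(a)  ⇒  .F..............  {b→[1]}
  7. append(b, 3)  ⇒  FFFF............  {b→[1, 0, 2, 3]}
  8. truncate(b, 2)  ⇒  FF..............  {b→[1, 0]}

blocks(b) = [1, 0]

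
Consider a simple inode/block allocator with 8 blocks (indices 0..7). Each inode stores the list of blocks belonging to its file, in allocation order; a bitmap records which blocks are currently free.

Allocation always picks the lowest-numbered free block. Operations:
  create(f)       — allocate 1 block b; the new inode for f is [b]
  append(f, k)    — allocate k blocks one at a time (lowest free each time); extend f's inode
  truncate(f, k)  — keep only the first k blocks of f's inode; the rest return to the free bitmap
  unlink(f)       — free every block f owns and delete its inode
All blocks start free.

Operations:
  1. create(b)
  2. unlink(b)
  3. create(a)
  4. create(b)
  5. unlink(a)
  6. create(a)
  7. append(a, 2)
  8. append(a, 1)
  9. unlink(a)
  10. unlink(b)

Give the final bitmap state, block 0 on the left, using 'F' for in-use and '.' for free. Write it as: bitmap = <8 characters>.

after create(b) → b:[0]  free=[F.......]
after unlink(b) →   free=[........]
after create(a) → a:[0]  free=[F.......]
after create(b) → a:[0], b:[1]  free=[FF......]
after unlink(a) → b:[1]  free=[.F......]
after create(a) → a:[0], b:[1]  free=[FF......]
after append(a, 2) → a:[0, 2, 3], b:[1]  free=[FFFF....]
after append(a, 1) → a:[0, 2, 3, 4], b:[1]  free=[FFFFF...]
after unlink(a) → b:[1]  free=[.F......]
after unlink(b) →   free=[........]

bitmap = ........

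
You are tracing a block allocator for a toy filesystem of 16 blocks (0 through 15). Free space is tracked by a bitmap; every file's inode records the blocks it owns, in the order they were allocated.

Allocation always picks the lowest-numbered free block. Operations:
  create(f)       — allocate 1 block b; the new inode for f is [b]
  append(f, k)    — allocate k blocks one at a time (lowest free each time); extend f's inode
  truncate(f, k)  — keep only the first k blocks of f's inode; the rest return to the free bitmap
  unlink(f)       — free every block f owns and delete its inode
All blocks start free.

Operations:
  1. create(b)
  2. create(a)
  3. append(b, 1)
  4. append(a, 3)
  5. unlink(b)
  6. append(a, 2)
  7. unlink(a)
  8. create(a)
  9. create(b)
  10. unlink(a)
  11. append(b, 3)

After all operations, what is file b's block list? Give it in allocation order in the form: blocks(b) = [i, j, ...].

  1. create(b)  ⇒  F...............  {b→[0]}
  2. create(a)  ⇒  FF..............  {a→[1]; b→[0]}
  3. append(b, 1)  ⇒  FFF.............  {a→[1]; b→[0, 2]}
  4. append(a, 3)  ⇒  FFFFFF..........  {a→[1, 3, 4, 5]; b→[0, 2]}
  5. unlink(b)  ⇒  .F.FFF..........  {a→[1, 3, 4, 5]}
  6. append(a, 2)  ⇒  FFFFFF..........  {a→[1, 3, 4, 5, 0, 2]}
  7. unlink(a)  ⇒  ................  {}
  8. create(a)  ⇒  F...............  {a→[0]}
  9. create(b)  ⇒  FF..............  {a→[0]; b→[1]}
  10. unlink(a)  ⇒  .F..............  {b→[1]}
  11. append(b, 3)  ⇒  FFFF............  {b→[1, 0, 2, 3]}

blocks(b) = [1, 0, 2, 3]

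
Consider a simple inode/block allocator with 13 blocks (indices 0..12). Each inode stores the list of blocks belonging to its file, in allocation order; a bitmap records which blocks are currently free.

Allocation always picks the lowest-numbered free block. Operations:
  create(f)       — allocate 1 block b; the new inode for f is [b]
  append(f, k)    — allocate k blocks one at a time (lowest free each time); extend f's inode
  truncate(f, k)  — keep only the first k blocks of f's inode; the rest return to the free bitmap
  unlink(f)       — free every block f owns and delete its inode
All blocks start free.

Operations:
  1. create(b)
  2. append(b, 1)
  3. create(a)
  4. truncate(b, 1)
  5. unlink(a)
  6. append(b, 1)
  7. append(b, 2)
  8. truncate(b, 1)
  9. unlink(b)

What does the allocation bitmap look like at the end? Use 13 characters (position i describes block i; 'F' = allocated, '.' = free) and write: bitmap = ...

bitmap = .............

  1. create(b)  ⇒  F............  {b→[0]}
  2. append(b, 1)  ⇒  FF...........  {b→[0, 1]}
  3. create(a)  ⇒  FFF..........  {a→[2]; b→[0, 1]}
  4. truncate(b, 1)  ⇒  F.F..........  {a→[2]; b→[0]}
  5. unlink(a)  ⇒  F............  {b→[0]}
  6. append(b, 1)  ⇒  FF...........  {b→[0, 1]}
  7. append(b, 2)  ⇒  FFFF.........  {b→[0, 1, 2, 3]}
  8. truncate(b, 1)  ⇒  F............  {b→[0]}
  9. unlink(b)  ⇒  .............  {}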